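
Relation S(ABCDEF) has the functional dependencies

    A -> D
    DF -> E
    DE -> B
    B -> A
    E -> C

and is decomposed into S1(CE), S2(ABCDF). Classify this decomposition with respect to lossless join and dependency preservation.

Lossless test: (C)⁺ = {C}, which is a superkey of neither fragment — lossy.
Dependency preservation: the restricted closure of {DF} across the fragments never reaches {E}, so DF → E cannot be enforced without a join — not preserved.

lossy and not dependency-preserving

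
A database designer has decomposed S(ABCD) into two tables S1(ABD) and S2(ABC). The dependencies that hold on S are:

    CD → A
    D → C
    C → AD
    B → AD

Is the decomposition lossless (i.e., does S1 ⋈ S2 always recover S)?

Common attributes: S1 ∩ S2 = {AB}.
Closure of {AB}: B → AD applies, adding D; D → C applies, adding C. So (AB)⁺ = {ABCD}.
This closure contains every attribute of S1, so S1 ∩ S2 → S1. The join is lossless.

Yes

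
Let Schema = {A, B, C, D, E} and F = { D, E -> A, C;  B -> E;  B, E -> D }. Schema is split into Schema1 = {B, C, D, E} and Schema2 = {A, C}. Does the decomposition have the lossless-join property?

Common attributes: Schema1 ∩ Schema2 = {C}.
No dependency enlarges {C}, so (C)⁺ = {C}.
The closure contains neither all of Schema1 = {B, C, D, E} nor all of Schema2 = {A, C}, so the common attributes are not a superkey of either fragment. The join is lossy.

No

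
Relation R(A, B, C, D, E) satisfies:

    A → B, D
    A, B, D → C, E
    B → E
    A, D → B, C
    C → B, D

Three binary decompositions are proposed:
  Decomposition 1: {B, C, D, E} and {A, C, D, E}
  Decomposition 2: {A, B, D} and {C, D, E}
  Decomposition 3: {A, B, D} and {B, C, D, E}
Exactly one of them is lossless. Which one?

Decomposition 1

Decomposition 1: common = {C, D, E}, closure = {B, C, D, E} → lossless.
Decomposition 2: common = {D}, closure = {D} → lossy.
Decomposition 3: common = {B, D}, closure = {B, D, E} → lossy.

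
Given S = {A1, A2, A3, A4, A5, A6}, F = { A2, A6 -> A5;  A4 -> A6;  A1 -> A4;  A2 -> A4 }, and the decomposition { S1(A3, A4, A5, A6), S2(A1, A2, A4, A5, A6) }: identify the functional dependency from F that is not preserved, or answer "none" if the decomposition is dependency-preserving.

A2, A6 → A5 lies within S2.
A4 → A6 lies within S1.
A1 → A4 lies within S2.
A2 → A4 lies within S2.
Every dependency is enforceable on the fragments, so the decomposition is dependency-preserving.

none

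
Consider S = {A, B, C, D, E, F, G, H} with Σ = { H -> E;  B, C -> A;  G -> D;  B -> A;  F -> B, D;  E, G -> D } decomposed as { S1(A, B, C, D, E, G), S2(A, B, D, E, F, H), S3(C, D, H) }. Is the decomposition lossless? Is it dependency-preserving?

lossy but dependency-preserving

Lossless test (chase): Rows 2 and 3 agree on H; apply H→E and equate their E entries. No row becomes fully distinguished — the join is lossy.
Dependency preservation: every FD's attributes lie within a single fragment, so each can be enforced locally — preserved.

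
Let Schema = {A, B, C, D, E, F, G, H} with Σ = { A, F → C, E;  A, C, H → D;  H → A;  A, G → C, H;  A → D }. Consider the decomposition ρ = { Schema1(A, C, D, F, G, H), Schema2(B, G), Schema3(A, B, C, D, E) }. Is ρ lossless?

Chase test. Columns are A, B, C, D, E, F, G, H; row i has aⱼ where attribute j ∈ Schemai, else bᵢⱼ.
Initial tableau (one row per fragment):
  row 1: a1 b12 a3 a4 b15 a6 a7 a8
  row 2: b21 a2 b23 b24 b25 b26 a7 b28
  row 3: a1 a2 a3 a4 a5 b36 b37 b38
No row becomes fully distinguished — the join is lossy.

No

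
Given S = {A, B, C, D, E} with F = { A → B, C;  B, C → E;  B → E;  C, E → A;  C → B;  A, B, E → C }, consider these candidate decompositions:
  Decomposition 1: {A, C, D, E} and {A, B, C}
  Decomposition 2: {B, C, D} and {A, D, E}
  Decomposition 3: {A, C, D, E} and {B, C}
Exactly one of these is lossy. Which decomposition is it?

Decomposition 2

Decomposition 1: common = {A, C}, closure = {A, B, C, E} → lossless.
Decomposition 2: common = {D}, closure = {D} → lossy.
Decomposition 3: common = {C}, closure = {A, B, C, E} → lossless.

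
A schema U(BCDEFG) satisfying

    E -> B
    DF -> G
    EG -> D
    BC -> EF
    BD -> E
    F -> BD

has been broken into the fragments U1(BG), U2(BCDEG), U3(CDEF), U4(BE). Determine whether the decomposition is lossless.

Chase test. Columns are BCDEFG; row i has aⱼ where attribute j ∈ Ui, else bᵢⱼ.
Initial tableau (one row per fragment):
  row 1: a1 b12 b13 b14 b15 a6
  row 2: a1 a2 a3 a4 b25 a6
  row 3: b31 a2 a3 a4 a5 b36
  row 4: a1 b42 b43 a4 b45 b46
Rows 2 and 3 agree on E; apply E→B and equate their B entries.
Rows 2 and 3 agree on BC; apply BC→EF and equate their EF entries.
Rows 2 and 3 agree on DF; apply DF→G and equate their G entries.
Row 2 is now all distinguished symbols — the join is lossless.

Yes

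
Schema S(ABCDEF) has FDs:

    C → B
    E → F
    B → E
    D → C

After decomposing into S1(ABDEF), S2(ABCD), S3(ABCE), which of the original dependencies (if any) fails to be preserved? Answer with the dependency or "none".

C → B lies within S2.
E → F lies within S1.
B → E lies within S1.
D → C lies within S2.
Every dependency is enforceable on the fragments, so the decomposition is dependency-preserving.

none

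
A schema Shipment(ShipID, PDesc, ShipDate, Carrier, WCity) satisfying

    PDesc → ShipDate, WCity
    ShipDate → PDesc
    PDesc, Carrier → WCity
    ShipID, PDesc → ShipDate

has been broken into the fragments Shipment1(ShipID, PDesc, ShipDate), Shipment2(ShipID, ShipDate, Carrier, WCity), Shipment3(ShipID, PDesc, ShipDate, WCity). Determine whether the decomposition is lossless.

Yes

Chase test. Columns are ShipID, PDesc, ShipDate, Carrier, WCity; row i has aⱼ where attribute j ∈ Shipmenti, else bᵢⱼ.
Initial tableau (one row per fragment):
  row 1: a1 a2 a3 b14 b15
  row 2: a1 b22 a3 a4 a5
  row 3: a1 a2 a3 b34 a5
Rows 1 and 3 agree on PDesc; apply PDesc→ShipDate, WCity and equate their ShipDate, WCity entries.
Rows 1 and 2 agree on ShipDate; apply ShipDate→PDesc and equate their PDesc entries.
Row 2 is now all distinguished symbols — the join is lossless.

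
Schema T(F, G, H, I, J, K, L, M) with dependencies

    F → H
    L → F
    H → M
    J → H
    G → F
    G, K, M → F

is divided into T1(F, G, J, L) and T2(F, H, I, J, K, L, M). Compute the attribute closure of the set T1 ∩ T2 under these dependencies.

F, H, J, L, M

T1 ∩ T2 = {F, J, L}.
F → H applies, adding H
H → M applies, adding M
Closure: {F, H, J, L, M}.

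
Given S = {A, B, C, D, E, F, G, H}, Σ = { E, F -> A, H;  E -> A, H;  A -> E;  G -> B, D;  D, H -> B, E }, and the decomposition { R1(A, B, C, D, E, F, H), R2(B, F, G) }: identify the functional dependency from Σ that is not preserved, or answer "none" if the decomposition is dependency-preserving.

G -> B, D

Check G → B, D: no single fragment contains all of {B, D, G}, and the restricted closure of {G} across the fragments never reaches {B, D}.
E, F → A, H is preserved.
E → A, H is preserved.
A → E is preserved.
D, H → B, E is preserved.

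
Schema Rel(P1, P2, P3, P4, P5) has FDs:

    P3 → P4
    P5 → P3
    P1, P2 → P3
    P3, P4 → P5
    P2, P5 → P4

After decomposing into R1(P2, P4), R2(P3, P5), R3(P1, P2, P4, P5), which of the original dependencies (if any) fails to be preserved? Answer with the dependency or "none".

none

P3 → P4: restricted closure across fragments reaches P4.
P5 → P3 lies within R2.
P1, P2 → P3: restricted closure across fragments reaches P3.
P3, P4 → P5: restricted closure across fragments reaches P5.
P2, P5 → P4 lies within R3.
Every dependency is enforceable on the fragments, so the decomposition is dependency-preserving.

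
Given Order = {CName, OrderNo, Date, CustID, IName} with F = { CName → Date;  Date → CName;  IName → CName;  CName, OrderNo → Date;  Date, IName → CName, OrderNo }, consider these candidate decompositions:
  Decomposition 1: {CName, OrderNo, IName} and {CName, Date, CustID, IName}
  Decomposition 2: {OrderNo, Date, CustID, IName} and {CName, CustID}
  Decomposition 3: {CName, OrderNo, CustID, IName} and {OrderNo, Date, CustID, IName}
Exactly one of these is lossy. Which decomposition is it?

Decomposition 2

Decomposition 1: common = {CName, IName}, closure = {CName, OrderNo, Date, IName} → lossless.
Decomposition 2: common = {CustID}, closure = {CustID} → lossy.
Decomposition 3: common = {OrderNo, CustID, IName}, closure = {CName, OrderNo, Date, CustID, IName} → lossless.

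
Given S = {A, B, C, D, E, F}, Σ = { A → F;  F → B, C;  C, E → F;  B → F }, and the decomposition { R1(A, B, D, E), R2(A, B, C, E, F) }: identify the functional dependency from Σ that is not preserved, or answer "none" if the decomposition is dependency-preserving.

A → F lies within R2.
F → B, C lies within R2.
C, E → F lies within R2.
B → F lies within R2.
Every dependency is enforceable on the fragments, so the decomposition is dependency-preserving.

none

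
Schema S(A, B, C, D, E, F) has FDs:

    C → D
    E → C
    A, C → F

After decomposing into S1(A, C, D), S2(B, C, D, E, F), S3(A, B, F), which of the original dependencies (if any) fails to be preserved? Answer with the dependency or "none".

A, C → F

Check A, C → F: no single fragment contains all of {A, C, F}, and the restricted closure of {A, C} across the fragments never reaches {F}.
C → D is preserved.
E → C is preserved.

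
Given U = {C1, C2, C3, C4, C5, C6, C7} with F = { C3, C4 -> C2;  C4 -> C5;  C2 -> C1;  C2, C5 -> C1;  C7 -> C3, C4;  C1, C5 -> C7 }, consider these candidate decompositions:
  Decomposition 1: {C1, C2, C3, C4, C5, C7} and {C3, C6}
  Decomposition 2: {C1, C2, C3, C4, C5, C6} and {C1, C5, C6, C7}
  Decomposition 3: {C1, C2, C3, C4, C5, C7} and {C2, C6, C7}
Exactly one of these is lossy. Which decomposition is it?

Decomposition 1

Decomposition 1: common = {C3}, closure = {C3} → lossy.
Decomposition 2: common = {C1, C5, C6}, closure = {C1, C2, C3, C4, C5, C6, C7} → lossless.
Decomposition 3: common = {C2, C7}, closure = {C1, C2, C3, C4, C5, C7} → lossless.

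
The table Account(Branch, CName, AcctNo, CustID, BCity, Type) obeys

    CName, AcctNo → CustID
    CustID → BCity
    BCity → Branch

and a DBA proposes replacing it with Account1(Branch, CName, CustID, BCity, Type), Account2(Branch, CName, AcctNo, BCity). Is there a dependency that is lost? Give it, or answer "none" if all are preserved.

Check CName, AcctNo → CustID: no single fragment contains all of {CName, AcctNo, CustID}, and the restricted closure of {CName, AcctNo} across the fragments never reaches {CustID}.
CustID → BCity is preserved.
BCity → Branch is preserved.

CName, AcctNo → CustID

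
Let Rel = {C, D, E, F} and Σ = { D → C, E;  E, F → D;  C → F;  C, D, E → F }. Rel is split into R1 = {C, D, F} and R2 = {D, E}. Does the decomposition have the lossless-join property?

Common attributes: R1 ∩ R2 = {D}.
Closure of {D}: D → C, E applies, adding C, E; C → F applies, adding F. So (D)⁺ = {C, D, E, F}.
This closure contains every attribute of R1, so R1 ∩ R2 → R1. The join is lossless.

Yes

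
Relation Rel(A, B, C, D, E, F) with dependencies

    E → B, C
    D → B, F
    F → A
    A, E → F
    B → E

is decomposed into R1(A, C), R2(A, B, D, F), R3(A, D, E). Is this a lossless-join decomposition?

Chase test. Columns are A, B, C, D, E, F; row i has aⱼ where attribute j ∈ Ri, else bᵢⱼ.
Initial tableau (one row per fragment):
  row 1: a1 b12 a3 b14 b15 b16
  row 2: a1 a2 b23 a4 b25 a6
  row 3: a1 b32 b33 a4 a5 b36
Rows 2 and 3 agree on D; apply D→B, F and equate their B, F entries.
Rows 2 and 3 agree on B; apply B→E and equate their E entries.
Rows 2 and 3 agree on E; apply E→B, C and equate their B, C entries.
No row becomes fully distinguished — the join is lossy.

No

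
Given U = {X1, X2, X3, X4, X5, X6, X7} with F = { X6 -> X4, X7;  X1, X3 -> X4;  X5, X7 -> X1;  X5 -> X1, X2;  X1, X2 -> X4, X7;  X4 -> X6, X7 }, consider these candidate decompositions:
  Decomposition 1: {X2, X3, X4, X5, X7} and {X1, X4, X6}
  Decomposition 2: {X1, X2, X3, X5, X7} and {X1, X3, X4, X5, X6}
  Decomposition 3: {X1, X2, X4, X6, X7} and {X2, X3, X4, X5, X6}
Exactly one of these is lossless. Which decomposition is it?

Decomposition 1: common = {X4}, closure = {X4, X6, X7} → lossy.
Decomposition 2: common = {X1, X3, X5}, closure = {X1, X2, X3, X4, X5, X6, X7} → lossless.
Decomposition 3: common = {X2, X4, X6}, closure = {X2, X4, X6, X7} → lossy.

Decomposition 2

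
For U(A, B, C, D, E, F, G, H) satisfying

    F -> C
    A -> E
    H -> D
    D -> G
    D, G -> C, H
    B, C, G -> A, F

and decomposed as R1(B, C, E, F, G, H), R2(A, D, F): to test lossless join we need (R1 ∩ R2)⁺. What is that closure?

C, F

R1 ∩ R2 = {F}.
F → C applies, adding C
Closure: {C, F}.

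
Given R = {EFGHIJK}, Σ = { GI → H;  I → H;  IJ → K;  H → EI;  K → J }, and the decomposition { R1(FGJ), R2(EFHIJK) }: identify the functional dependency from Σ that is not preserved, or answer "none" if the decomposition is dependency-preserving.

none

GI → H: restricted closure across fragments reaches H.
I → H lies within R2.
IJ → K lies within R2.
H → EI lies within R2.
K → J lies within R2.
Every dependency is enforceable on the fragments, so the decomposition is dependency-preserving.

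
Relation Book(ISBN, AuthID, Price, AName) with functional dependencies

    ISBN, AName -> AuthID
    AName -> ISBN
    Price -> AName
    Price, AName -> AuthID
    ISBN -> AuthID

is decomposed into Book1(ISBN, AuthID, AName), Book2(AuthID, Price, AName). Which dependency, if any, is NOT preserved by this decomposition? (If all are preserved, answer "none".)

ISBN, AName → AuthID lies within Book1.
AName → ISBN lies within Book1.
Price → AName lies within Book2.
Price, AName → AuthID lies within Book2.
ISBN → AuthID lies within Book1.
Every dependency is enforceable on the fragments, so the decomposition is dependency-preserving.

none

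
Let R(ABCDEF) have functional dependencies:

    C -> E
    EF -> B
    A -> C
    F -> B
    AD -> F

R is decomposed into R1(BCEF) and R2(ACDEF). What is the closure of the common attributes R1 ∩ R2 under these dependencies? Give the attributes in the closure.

R1 ∩ R2 = {CEF}.
EF → B applies, adding B
Closure: {BCEF}.

BCEF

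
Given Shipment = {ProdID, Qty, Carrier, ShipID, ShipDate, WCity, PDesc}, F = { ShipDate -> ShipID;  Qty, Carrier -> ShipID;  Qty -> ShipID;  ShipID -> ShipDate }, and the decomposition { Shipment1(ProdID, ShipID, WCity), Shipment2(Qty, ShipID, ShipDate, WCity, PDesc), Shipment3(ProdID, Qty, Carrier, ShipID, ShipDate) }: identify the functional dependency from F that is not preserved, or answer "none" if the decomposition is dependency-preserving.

ShipDate → ShipID lies within Shipment2.
Qty, Carrier → ShipID lies within Shipment3.
Qty → ShipID lies within Shipment2.
ShipID → ShipDate lies within Shipment2.
Every dependency is enforceable on the fragments, so the decomposition is dependency-preserving.

none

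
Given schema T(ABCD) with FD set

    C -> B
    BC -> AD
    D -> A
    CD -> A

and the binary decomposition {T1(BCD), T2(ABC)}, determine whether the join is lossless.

Yes

Common attributes: T1 ∩ T2 = {BC}.
Closure of {BC}: BC → AD applies, adding AD. So (BC)⁺ = {ABCD}.
This closure contains every attribute of T1, so T1 ∩ T2 → T1. The join is lossless.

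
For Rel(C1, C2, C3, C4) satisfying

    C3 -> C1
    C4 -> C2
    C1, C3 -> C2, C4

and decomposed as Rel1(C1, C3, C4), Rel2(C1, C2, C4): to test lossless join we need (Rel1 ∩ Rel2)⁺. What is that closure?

C1, C2, C4

Rel1 ∩ Rel2 = {C1, C4}.
C4 → C2 applies, adding C2
Closure: {C1, C2, C4}.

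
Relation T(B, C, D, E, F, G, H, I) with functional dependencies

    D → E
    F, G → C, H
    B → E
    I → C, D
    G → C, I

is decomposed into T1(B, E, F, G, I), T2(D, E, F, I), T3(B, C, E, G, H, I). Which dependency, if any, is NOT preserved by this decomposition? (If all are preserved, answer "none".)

Check F, G → C, H: no single fragment contains all of {C, F, G, H}, and the restricted closure of {F, G} across the fragments never reaches {C, H}.
D → E is preserved.
B → E is preserved.
I → C, D is preserved.
G → C, I is preserved.

F, G → C, H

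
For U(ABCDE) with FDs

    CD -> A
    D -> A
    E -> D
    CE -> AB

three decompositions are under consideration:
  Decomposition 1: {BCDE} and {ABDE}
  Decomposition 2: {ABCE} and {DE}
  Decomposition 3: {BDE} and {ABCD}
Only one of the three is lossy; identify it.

Decomposition 3

Decomposition 1: common = {BDE}, closure = {ABDE} → lossless.
Decomposition 2: common = {E}, closure = {ADE} → lossless.
Decomposition 3: common = {BD}, closure = {ABD} → lossy.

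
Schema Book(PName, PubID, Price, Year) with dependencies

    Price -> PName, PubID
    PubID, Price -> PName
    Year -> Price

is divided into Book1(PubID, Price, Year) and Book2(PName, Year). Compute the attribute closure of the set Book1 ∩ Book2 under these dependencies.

PName, PubID, Price, Year

Book1 ∩ Book2 = {Year}.
Year → Price applies, adding Price
Price → PName, PubID applies, adding PName, PubID
Closure: {PName, PubID, Price, Year}.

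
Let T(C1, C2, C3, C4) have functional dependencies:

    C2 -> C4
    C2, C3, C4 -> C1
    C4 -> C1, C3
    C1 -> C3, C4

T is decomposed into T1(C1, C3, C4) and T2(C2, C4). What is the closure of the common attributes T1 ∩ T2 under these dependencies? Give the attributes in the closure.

C1, C3, C4

T1 ∩ T2 = {C4}.
C4 → C1, C3 applies, adding C1, C3
Closure: {C1, C3, C4}.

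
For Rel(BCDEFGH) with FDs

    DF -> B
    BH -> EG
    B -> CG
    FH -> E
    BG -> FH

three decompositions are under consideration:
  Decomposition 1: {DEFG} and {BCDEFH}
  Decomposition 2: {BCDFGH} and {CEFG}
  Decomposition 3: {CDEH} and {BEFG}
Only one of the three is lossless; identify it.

Decomposition 1

Decomposition 1: common = {DEF}, closure = {BCDEFGH} → lossless.
Decomposition 2: common = {CFG}, closure = {CFG} → lossy.
Decomposition 3: common = {E}, closure = {E} → lossy.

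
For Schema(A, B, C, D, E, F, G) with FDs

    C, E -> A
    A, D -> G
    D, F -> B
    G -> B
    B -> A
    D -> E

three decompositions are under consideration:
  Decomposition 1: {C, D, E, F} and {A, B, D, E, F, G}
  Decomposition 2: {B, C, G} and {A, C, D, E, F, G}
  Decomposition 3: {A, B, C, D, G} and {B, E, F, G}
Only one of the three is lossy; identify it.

Decomposition 3

Decomposition 1: common = {D, E, F}, closure = {A, B, D, E, F, G} → lossless.
Decomposition 2: common = {C, G}, closure = {A, B, C, G} → lossless.
Decomposition 3: common = {B, G}, closure = {A, B, G} → lossy.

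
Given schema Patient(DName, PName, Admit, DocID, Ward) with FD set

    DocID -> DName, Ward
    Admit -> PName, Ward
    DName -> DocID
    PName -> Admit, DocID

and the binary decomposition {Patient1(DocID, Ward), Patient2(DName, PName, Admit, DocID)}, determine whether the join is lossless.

Common attributes: Patient1 ∩ Patient2 = {DocID}.
Closure of {DocID}: DocID → DName, Ward applies, adding DName, Ward. So (DocID)⁺ = {DName, DocID, Ward}.
This closure contains every attribute of Patient1, so Patient1 ∩ Patient2 → Patient1. The join is lossless.

Yes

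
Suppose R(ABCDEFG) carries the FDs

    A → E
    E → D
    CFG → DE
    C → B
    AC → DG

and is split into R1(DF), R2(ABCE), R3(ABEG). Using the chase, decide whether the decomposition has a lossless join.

Chase test. Columns are ABCDEFG; row i has aⱼ where attribute j ∈ Ri, else bᵢⱼ.
Initial tableau (one row per fragment):
  row 1: b11 b12 b13 a4 b15 a6 b17
  row 2: a1 a2 a3 b24 a5 b26 b27
  row 3: a1 a2 b33 b34 a5 b36 a7
Rows 2 and 3 agree on E; apply E→D and equate their D entries.
No row becomes fully distinguished — the join is lossy.

No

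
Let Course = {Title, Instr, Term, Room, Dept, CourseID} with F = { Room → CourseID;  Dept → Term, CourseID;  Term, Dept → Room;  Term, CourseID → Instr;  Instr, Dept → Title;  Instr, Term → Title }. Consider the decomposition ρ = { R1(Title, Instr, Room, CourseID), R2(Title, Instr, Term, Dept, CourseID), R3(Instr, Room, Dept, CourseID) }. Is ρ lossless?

Yes

Chase test. Columns are Title, Instr, Term, Room, Dept, CourseID; row i has aⱼ where attribute j ∈ Ri, else bᵢⱼ.
Initial tableau (one row per fragment):
  row 1: a1 a2 b13 a4 b15 a6
  row 2: a1 a2 a3 b24 a5 a6
  row 3: b31 a2 b33 a4 a5 a6
Rows 2 and 3 agree on Dept; apply Dept→Term, CourseID and equate their Term, CourseID entries.
Rows 2 and 3 agree on Term, Dept; apply Term, Dept→Room and equate their Room entries.
Rows 2 and 3 agree on Instr, Dept; apply Instr, Dept→Title and equate their Title entries.
Row 2 is now all distinguished symbols — the join is lossless.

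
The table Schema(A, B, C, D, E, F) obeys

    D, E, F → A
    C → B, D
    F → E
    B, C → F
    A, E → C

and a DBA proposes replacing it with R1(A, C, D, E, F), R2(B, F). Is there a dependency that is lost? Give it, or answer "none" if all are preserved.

Check C → B, D: no single fragment contains all of {B, C, D}, and the restricted closure of {C} across the fragments never reaches {B, D}.
D, E, F → A is preserved.
F → E is preserved.
B, C → F is preserved.
A, E → C is preserved.

C → B, D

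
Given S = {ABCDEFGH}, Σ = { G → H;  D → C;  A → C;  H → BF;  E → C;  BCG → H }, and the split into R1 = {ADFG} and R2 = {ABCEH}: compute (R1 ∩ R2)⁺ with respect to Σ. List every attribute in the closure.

R1 ∩ R2 = {A}.
A → C applies, adding C
Closure: {AC}.

AC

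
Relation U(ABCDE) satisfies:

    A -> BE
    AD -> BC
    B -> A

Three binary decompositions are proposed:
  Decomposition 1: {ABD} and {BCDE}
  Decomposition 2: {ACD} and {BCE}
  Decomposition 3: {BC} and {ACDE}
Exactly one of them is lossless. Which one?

Decomposition 1: common = {BD}, closure = {ABCDE} → lossless.
Decomposition 2: common = {C}, closure = {C} → lossy.
Decomposition 3: common = {C}, closure = {C} → lossy.

Decomposition 1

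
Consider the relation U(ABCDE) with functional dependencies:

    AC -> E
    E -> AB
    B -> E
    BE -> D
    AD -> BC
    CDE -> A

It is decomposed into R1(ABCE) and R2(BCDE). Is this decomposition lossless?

Common attributes: R1 ∩ R2 = {BCE}.
Closure of {BCE}: E → AB applies, adding A; BE → D applies, adding D. So (BCE)⁺ = {ABCDE}.
This closure contains every attribute of R1, so R1 ∩ R2 → R1. The join is lossless.

Yes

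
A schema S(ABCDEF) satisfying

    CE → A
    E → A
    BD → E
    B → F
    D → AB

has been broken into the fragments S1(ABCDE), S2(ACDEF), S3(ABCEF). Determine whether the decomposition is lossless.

Chase test. Columns are ABCDEF; row i has aⱼ where attribute j ∈ Si, else bᵢⱼ.
Initial tableau (one row per fragment):
  row 1: a1 a2 a3 a4 a5 b16
  row 2: a1 b22 a3 a4 a5 a6
  row 3: a1 a2 a3 b34 a5 a6
Rows 1 and 3 agree on B; apply B→F and equate their F entries.
Rows 1 and 2 agree on D; apply D→AB and equate their AB entries.
Row 1 is now all distinguished symbols — the join is lossless.

Yes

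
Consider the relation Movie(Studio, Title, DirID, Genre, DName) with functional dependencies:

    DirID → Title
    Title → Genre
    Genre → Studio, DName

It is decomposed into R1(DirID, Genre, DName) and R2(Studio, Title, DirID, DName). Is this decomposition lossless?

Common attributes: R1 ∩ R2 = {DirID, DName}.
Closure of {DirID, DName}: DirID → Title applies, adding Title; Title → Genre applies, adding Genre; Genre → Studio, DName applies, adding Studio. So (DirID, DName)⁺ = {Studio, Title, DirID, Genre, DName}.
This closure contains every attribute of R1, so R1 ∩ R2 → R1. The join is lossless.

Yes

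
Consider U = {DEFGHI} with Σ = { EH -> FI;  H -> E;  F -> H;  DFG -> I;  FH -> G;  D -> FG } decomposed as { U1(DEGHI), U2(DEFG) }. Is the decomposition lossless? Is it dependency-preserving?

Lossless test: (DEG)⁺ = {DEFGHI}, which contains all of one fragment — lossless.
Dependency preservation: the restricted closure of {EH} across the fragments never reaches {FI}, so EH → FI cannot be enforced without a join — not preserved.

lossless but not dependency-preserving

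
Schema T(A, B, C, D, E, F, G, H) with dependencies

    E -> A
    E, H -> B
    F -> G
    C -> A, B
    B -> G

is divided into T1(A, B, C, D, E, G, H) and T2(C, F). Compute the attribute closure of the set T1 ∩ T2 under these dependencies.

A, B, C, G

T1 ∩ T2 = {C}.
C → A, B applies, adding A, B
B → G applies, adding G
Closure: {A, B, C, G}.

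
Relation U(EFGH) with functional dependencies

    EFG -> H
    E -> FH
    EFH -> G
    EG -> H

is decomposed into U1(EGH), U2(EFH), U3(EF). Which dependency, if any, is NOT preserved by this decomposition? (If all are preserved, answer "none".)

none

EFG → H: restricted closure across fragments reaches H.
E → FH lies within U2.
EFH → G: restricted closure across fragments reaches G.
EG → H lies within U1.
Every dependency is enforceable on the fragments, so the decomposition is dependency-preserving.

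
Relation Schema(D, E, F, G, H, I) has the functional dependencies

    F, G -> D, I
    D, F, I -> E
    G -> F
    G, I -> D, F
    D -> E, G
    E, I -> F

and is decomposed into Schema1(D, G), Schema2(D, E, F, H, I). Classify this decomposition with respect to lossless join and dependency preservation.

lossless and dependency-preserving

Lossless test: (D)⁺ = {D, E, F, G, I}, which contains all of one fragment — lossless.
Dependency preservation: F, G → D, I; G → F; G, I → D, F; D → E, G are not contained in any single fragment, but the restricted closure of each left-hand side across the fragments still reaches the right-hand side; the remaining FDs each lie inside some fragment. All dependencies are preserved.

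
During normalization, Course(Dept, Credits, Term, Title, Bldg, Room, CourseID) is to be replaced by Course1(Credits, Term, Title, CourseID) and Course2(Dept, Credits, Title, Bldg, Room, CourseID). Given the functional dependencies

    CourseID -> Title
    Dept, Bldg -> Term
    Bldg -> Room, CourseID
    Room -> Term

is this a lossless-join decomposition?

No

Common attributes: Course1 ∩ Course2 = {Credits, Title, CourseID}.
No dependency enlarges {Credits, Title, CourseID}, so (Credits, Title, CourseID)⁺ = {Credits, Title, CourseID}.
The closure contains neither all of Course1 = {Credits, Term, Title, CourseID} nor all of Course2 = {Dept, Credits, Title, Bldg, Room, CourseID}, so the common attributes are not a superkey of either fragment. The join is lossy.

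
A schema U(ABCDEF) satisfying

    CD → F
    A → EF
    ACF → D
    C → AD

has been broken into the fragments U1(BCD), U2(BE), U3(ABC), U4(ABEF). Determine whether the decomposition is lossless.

Chase test. Columns are ABCDEF; row i has aⱼ where attribute j ∈ Ui, else bᵢⱼ.
Initial tableau (one row per fragment):
  row 1: b11 a2 a3 a4 b15 b16
  row 2: b21 a2 b23 b24 a5 b26
  row 3: a1 a2 a3 b34 b35 b36
  row 4: a1 a2 b43 b44 a5 a6
Rows 3 and 4 agree on A; apply A→EF and equate their EF entries.
Rows 1 and 3 agree on C; apply C→AD and equate their AD entries.
Rows 1 and 3 agree on CD; apply CD→F and equate their F entries.
Rows 1 and 3 agree on A; apply A→EF and equate their EF entries.
Row 1 is now all distinguished symbols — the join is lossless.

Yes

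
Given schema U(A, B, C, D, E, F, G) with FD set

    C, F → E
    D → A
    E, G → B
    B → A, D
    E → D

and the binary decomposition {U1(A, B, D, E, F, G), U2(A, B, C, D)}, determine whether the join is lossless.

No

Common attributes: U1 ∩ U2 = {A, B, D}.
No dependency enlarges {A, B, D}, so (A, B, D)⁺ = {A, B, D}.
The closure contains neither all of U1 = {A, B, D, E, F, G} nor all of U2 = {A, B, C, D}, so the common attributes are not a superkey of either fragment. The join is lossy.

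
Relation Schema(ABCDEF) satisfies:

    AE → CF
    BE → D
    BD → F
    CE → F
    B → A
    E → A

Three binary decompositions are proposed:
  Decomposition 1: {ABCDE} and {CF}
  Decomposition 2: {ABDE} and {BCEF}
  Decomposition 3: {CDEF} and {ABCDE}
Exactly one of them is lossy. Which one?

Decomposition 1: common = {C}, closure = {C} → lossy.
Decomposition 2: common = {BE}, closure = {ABCDEF} → lossless.
Decomposition 3: common = {CDE}, closure = {ACDEF} → lossless.

Decomposition 1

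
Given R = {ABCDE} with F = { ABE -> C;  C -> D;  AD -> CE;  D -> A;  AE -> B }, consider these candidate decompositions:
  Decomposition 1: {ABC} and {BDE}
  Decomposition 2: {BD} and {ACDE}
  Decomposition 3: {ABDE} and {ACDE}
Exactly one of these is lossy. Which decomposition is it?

Decomposition 1: common = {B}, closure = {B} → lossy.
Decomposition 2: common = {D}, closure = {ABCDE} → lossless.
Decomposition 3: common = {ADE}, closure = {ABCDE} → lossless.

Decomposition 1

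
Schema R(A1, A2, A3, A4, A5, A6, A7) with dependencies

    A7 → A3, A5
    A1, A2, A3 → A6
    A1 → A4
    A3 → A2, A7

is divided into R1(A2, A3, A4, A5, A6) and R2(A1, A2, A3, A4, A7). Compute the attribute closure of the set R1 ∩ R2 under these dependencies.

A2, A3, A4, A5, A7

R1 ∩ R2 = {A2, A3, A4}.
A3 → A2, A7 applies, adding A7
A7 → A3, A5 applies, adding A5
Closure: {A2, A3, A4, A5, A7}.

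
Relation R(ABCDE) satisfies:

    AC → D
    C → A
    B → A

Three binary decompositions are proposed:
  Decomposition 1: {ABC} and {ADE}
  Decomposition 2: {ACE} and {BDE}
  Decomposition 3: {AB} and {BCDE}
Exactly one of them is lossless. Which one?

Decomposition 1: common = {A}, closure = {A} → lossy.
Decomposition 2: common = {E}, closure = {E} → lossy.
Decomposition 3: common = {B}, closure = {AB} → lossless.

Decomposition 3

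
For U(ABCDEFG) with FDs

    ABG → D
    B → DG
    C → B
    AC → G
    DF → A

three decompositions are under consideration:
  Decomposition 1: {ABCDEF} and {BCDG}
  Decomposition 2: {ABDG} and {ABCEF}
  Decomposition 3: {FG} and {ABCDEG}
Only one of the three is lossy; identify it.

Decomposition 3

Decomposition 1: common = {BCD}, closure = {BCDG} → lossless.
Decomposition 2: common = {AB}, closure = {ABDG} → lossless.
Decomposition 3: common = {G}, closure = {G} → lossy.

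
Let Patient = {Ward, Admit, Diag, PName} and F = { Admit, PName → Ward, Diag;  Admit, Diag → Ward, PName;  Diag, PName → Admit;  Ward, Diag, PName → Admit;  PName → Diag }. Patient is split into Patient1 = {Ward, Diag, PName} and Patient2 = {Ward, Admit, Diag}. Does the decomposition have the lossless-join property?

Common attributes: Patient1 ∩ Patient2 = {Ward, Diag}.
No dependency enlarges {Ward, Diag}, so (Ward, Diag)⁺ = {Ward, Diag}.
The closure contains neither all of Patient1 = {Ward, Diag, PName} nor all of Patient2 = {Ward, Admit, Diag}, so the common attributes are not a superkey of either fragment. The join is lossy.

No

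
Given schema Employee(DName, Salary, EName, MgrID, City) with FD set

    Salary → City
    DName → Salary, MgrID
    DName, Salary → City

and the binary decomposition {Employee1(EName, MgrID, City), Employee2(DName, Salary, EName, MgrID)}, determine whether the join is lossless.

Common attributes: Employee1 ∩ Employee2 = {EName, MgrID}.
No dependency enlarges {EName, MgrID}, so (EName, MgrID)⁺ = {EName, MgrID}.
The closure contains neither all of Employee1 = {EName, MgrID, City} nor all of Employee2 = {DName, Salary, EName, MgrID}, so the common attributes are not a superkey of either fragment. The join is lossy.

No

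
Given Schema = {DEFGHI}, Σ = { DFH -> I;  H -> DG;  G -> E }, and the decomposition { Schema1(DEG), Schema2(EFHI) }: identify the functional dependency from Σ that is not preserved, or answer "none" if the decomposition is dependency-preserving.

Check H → DG: no single fragment contains all of {DGH}, and the restricted closure of {H} across the fragments never reaches {DG}.
DFH → I is preserved.
G → E is preserved.

H -> DG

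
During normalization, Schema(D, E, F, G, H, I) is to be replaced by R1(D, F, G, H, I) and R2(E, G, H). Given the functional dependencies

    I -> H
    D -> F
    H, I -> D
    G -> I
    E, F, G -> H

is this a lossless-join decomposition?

Yes

Common attributes: R1 ∩ R2 = {G, H}.
Closure of {G, H}: G → I applies, adding I; H, I → D applies, adding D; D → F applies, adding F. So (G, H)⁺ = {D, F, G, H, I}.
This closure contains every attribute of R1, so R1 ∩ R2 → R1. The join is lossless.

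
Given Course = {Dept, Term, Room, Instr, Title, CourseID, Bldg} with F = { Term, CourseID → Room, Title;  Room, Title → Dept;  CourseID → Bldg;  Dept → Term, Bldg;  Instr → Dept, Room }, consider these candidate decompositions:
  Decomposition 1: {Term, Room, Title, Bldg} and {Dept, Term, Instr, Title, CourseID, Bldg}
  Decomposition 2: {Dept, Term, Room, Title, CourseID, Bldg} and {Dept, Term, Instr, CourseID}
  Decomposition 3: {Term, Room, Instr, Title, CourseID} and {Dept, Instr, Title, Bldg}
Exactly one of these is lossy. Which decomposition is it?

Decomposition 1: common = {Term, Title, Bldg}, closure = {Term, Title, Bldg} → lossy.
Decomposition 2: common = {Dept, Term, CourseID}, closure = {Dept, Term, Room, Title, CourseID, Bldg} → lossless.
Decomposition 3: common = {Instr, Title}, closure = {Dept, Term, Room, Instr, Title, Bldg} → lossless.

Decomposition 1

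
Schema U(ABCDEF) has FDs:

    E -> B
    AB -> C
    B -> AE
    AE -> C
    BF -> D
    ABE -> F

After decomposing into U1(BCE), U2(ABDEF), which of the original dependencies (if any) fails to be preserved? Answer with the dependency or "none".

none

E → B lies within U1.
AB → C: restricted closure across fragments reaches C.
B → AE lies within U2.
AE → C: restricted closure across fragments reaches C.
BF → D lies within U2.
ABE → F lies within U2.
Every dependency is enforceable on the fragments, so the decomposition is dependency-preserving.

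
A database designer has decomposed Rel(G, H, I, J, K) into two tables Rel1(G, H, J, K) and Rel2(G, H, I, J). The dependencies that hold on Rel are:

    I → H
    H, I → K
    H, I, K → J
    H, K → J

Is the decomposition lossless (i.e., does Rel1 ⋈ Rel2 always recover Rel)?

Common attributes: Rel1 ∩ Rel2 = {G, H, J}.
No dependency enlarges {G, H, J}, so (G, H, J)⁺ = {G, H, J}.
The closure contains neither all of Rel1 = {G, H, J, K} nor all of Rel2 = {G, H, I, J}, so the common attributes are not a superkey of either fragment. The join is lossy.

No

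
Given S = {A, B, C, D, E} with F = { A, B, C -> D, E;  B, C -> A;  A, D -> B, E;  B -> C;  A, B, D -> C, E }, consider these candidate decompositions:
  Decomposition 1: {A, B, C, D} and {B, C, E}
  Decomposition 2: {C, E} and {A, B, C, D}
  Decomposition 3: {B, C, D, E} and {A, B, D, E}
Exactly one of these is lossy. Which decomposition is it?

Decomposition 2

Decomposition 1: common = {B, C}, closure = {A, B, C, D, E} → lossless.
Decomposition 2: common = {C}, closure = {C} → lossy.
Decomposition 3: common = {B, D, E}, closure = {A, B, C, D, E} → lossless.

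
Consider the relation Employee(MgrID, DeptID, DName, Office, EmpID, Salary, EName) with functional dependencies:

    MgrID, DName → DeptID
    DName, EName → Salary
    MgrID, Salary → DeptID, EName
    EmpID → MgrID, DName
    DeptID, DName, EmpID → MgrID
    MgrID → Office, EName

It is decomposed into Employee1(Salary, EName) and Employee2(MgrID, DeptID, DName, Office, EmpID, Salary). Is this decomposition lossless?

No

Common attributes: Employee1 ∩ Employee2 = {Salary}.
No dependency enlarges {Salary}, so (Salary)⁺ = {Salary}.
The closure contains neither all of Employee1 = {Salary, EName} nor all of Employee2 = {MgrID, DeptID, DName, Office, EmpID, Salary}, so the common attributes are not a superkey of either fragment. The join is lossy.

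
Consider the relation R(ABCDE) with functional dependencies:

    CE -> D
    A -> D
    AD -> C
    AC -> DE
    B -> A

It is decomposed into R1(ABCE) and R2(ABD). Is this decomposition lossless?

Yes

Common attributes: R1 ∩ R2 = {AB}.
Closure of {AB}: A → D applies, adding D; AD → C applies, adding C; AC → DE applies, adding E. So (AB)⁺ = {ABCDE}.
This closure contains every attribute of R1, so R1 ∩ R2 → R1. The join is lossless.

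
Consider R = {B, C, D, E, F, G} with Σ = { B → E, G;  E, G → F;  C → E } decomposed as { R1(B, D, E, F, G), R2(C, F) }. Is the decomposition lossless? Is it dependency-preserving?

lossy and not dependency-preserving

Lossless test: (F)⁺ = {F}, which is a superkey of neither fragment — lossy.
Dependency preservation: the restricted closure of {C} across the fragments never reaches {E}, so C → E cannot be enforced without a join — not preserved.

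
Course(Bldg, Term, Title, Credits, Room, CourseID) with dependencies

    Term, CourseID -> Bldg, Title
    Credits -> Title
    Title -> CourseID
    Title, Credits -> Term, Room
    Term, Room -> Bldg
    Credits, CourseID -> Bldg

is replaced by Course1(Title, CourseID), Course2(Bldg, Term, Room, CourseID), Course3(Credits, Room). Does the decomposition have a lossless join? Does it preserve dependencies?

lossy and not dependency-preserving

Lossless test (chase): applying each FD to every pair of rows produces no changes in the tableau, so no row becomes fully distinguished — the join is lossy.
Dependency preservation: the restricted closure of {Term, CourseID} across the fragments never reaches {Bldg, Title}, so Term, CourseID → Bldg, Title cannot be enforced without a join — not preserved.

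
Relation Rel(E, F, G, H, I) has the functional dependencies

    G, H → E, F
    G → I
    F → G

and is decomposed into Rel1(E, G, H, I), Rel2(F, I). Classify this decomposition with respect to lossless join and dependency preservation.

lossy and not dependency-preserving

Lossless test: (I)⁺ = {I}, which is a superkey of neither fragment — lossy.
Dependency preservation: the restricted closure of {G, H} across the fragments never reaches {E, F}, so G, H → E, F cannot be enforced without a join — not preserved.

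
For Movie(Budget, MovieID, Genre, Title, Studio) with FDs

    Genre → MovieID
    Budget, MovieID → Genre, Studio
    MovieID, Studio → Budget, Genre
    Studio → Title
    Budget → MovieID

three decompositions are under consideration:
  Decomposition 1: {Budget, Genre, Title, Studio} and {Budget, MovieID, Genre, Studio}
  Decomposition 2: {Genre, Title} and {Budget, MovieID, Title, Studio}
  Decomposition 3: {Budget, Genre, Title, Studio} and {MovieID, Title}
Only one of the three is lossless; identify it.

Decomposition 1: common = {Budget, Genre, Studio}, closure = {Budget, MovieID, Genre, Title, Studio} → lossless.
Decomposition 2: common = {Title}, closure = {Title} → lossy.
Decomposition 3: common = {Title}, closure = {Title} → lossy.

Decomposition 1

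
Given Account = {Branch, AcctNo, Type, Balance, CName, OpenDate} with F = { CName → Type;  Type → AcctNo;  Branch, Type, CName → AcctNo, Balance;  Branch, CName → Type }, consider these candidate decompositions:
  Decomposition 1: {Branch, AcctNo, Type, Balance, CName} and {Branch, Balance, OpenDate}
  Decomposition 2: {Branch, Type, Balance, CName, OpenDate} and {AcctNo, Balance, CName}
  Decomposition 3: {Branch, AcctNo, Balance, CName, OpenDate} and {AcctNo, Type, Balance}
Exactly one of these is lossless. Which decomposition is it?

Decomposition 1: common = {Branch, Balance}, closure = {Branch, Balance} → lossy.
Decomposition 2: common = {Balance, CName}, closure = {AcctNo, Type, Balance, CName} → lossless.
Decomposition 3: common = {AcctNo, Balance}, closure = {AcctNo, Balance} → lossy.

Decomposition 2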